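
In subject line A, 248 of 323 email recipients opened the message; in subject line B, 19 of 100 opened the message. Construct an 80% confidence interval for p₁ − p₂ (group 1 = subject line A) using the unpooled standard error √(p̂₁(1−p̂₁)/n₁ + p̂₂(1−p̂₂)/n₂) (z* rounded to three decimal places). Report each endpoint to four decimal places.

p̂₁ = 248/323 = 0.76780, p̂₂ = 19/100 = 0.19000; p̂₁ − p̂₂ = 0.57780.
Unpooled SE = √(p̂₁(1−p̂₁)/n₁ + p̂₂(1−p̂₂)/n₂) = √(0.000551957 + 0.001539000) = 0.045727.
z* = 1.282 at the 80% level. Margin of error = 0.05862.
CI: 0.57780 ± 0.05862 = (0.5192, 0.6364).

(0.5192, 0.6364)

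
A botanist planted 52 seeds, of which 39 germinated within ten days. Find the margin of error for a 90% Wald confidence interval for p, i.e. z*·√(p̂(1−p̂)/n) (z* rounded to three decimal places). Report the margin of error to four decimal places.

ME = 0.0988

With x = 39 successes in n = 52, p̂ = 0.75000.
SE = √(p̂(1−p̂)/n) = √(0.187500/52) = 0.060048.
For 90% confidence, z* = 1.645.
Margin of error = z*·SE = 1.645 × 0.060048 = 0.0988.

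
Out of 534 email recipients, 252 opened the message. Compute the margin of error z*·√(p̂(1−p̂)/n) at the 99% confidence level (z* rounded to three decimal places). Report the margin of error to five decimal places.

ME = 0.05565

Sample proportion p̂ = 252/534 = 0.47191.
Standard error of p̂: √(0.249211/534) = √0.000466687 = 0.021603.
For 99% confidence, z* = 2.576.
ME = 2.576·0.021603 = 0.05565.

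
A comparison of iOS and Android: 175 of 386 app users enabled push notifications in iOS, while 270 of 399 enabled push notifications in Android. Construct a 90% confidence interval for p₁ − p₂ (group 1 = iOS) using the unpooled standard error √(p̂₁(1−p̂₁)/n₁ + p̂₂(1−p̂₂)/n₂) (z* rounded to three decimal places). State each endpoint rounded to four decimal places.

p̂₁ = 0.45337, p̂₂ = 0.67669, so the observed difference is -0.22332.
Unpooled SE = √(p̂₁(1−p̂₁)/n₁ + p̂₂(1−p̂₂)/n₂) = √(0.000642035 + 0.000548321) = 0.034502.
The 90% critical value is z* = 1.645. Margin of error = 0.05676.
Interval: -0.22332 ± 0.05676 → (-0.2801, -0.1666).

(-0.2801, -0.1666)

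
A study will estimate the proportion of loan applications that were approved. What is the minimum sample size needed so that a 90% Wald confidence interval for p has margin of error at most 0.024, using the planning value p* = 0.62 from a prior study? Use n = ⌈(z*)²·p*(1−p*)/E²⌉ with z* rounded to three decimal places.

n = 1107

For 90% confidence, z* = 1.645.
p*(1−p*) = 0.62·0.38 = 0.2356.
Required n before rounding: 2.706025 × 0.2356 / 0.024² = 1106.839.
Rounding up, n = 1107.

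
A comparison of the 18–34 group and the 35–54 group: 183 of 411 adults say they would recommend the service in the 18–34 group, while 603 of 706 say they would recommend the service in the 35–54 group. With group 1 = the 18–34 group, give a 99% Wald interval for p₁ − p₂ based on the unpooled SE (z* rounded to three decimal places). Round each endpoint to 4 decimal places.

(-0.4807, -0.3370)

p̂₁ = 0.44526, p̂₂ = 0.85411, so the observed difference is -0.40885.
SE = √(0.000600981 + 0.000176498) = √0.000777479 = 0.027883.
z* = 2.576 at the 99% level. Margin of error = 0.07183.
So the interval runs from -0.4807 to -0.3370.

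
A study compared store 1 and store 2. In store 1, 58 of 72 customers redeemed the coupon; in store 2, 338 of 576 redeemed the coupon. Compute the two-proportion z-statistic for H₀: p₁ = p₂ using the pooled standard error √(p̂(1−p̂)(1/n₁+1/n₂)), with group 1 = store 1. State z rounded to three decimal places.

z = 3.590

Sample proportions: p̂₁ = 58/72 = 0.80556 and p̂₂ = 338/576 = 0.58681.
Pooling: p̂ = 396/648 = 0.61111.
SE = √[p̂(1−p̂)(1/n₁+1/n₂)] = √[0.61111·0.38889·(1/72+1/576)] ≈ 0.060937.
z = 0.21875/0.060937 = 3.590.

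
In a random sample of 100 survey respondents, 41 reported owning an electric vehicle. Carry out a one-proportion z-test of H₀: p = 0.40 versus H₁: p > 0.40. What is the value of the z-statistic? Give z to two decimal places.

The sample proportion is 41/100 = 0.41000.
Null standard error: √(0.40·0.60/100) = √0.002400000 = 0.048990.
z = (0.41000 − 0.40)/0.048990 = 0.01000/0.048990 = 0.20.

z = 0.20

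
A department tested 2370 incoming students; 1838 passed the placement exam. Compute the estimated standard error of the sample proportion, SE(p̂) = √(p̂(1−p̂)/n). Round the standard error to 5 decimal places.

Sample proportion p̂ = 1838/2370 = 0.77553.
p̂(1−p̂) = 0.174083.
SE = √(0.174083/2370) = √0.000073453 = 0.00857.

SE = 0.00857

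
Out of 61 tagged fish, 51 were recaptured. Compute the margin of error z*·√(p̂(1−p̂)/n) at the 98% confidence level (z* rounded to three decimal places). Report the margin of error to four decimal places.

ME = 0.1103

Sample proportion p̂ = 51/61 = 0.83607.
SE = √(p̂(1−p̂)/n) = √(0.137060/61) = 0.047401.
For 98% confidence, z* = 2.326.
ME = 2.326·0.047401 = 0.1103.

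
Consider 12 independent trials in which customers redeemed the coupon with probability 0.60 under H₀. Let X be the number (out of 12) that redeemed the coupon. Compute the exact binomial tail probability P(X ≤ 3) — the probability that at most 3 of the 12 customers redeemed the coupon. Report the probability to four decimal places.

P = 0.0153

X ~ Binomial(n=12, p=0.60).
P(X ≤ 3) = C(12,0)·0.60^0·0.40^12 + C(12,1)·0.60^1·0.40^11 + C(12,2)·0.60^2·0.40^10 + C(12,3)·0.60^3·0.40^9.
= 0.000017 + 0.000302 + 0.002491 + 0.012457 = 0.0153.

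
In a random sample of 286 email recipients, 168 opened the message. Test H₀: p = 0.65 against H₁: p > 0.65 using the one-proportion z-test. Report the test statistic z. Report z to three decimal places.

z = -2.219

With x = 168 successes in n = 286, p̂ = 0.58741.
SE₀ = √(0.65·0.35/286) = 0.028204.
Test statistic: z = -0.06259/0.028204 = -2.219.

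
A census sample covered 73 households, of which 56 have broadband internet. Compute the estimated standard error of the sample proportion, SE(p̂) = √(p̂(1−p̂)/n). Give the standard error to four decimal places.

The sample proportion is 56/73 = 0.76712.
p̂(1−p̂) = 0.178647.
SE = √(0.178647/73) = √0.002447219 = 0.0495.

SE = 0.0495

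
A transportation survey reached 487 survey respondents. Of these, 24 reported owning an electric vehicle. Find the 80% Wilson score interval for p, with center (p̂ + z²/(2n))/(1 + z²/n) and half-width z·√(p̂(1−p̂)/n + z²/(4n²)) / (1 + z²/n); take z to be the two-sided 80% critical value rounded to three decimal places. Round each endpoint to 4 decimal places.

(0.0382, 0.0634)

Here p̂ = 24/487 = 0.04928 and z = 1.282 (z² = 1.643524).
Denominator 1 + z²/n = 1 + 1.643524/487 = 1.003375.
Center = (0.04928 + 0.001687)/1.003375 = 0.05080.
Radicand: p̂(1−p̂)/n + z²/(4n²) = 0.000096207 + 0.000001732 = 0.000097939.
Half-width = z·√(radicand)/denom = 1.282·0.009896/1.003375 = 0.01264.
CI: 0.05080 ± 0.01264 = (0.0382, 0.0634).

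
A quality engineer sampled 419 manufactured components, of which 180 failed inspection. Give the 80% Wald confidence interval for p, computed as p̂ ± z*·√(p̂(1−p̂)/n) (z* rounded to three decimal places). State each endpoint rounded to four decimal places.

(0.3986, 0.4606)

With x = 180 successes in n = 419, p̂ = 0.42959.
SE(p̂) = √(0.42959·0.57041/419) = 0.024183.
For 80% confidence, z* = 1.282.
Margin of error: 1.282 × 0.024183 = 0.03100.
CI: 0.42959 ± 0.03100 = (0.3986, 0.4606).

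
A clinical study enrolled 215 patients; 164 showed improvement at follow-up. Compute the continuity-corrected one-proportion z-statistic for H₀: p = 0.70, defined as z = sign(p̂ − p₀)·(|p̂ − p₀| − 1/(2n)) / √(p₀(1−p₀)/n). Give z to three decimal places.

z = 1.935

The sample proportion is 164/215 = 0.76279. p̂ − p₀ = 0.062791.
1/(2n) = 0.002326.
Corrected numerator: |0.062791| − 0.002326 = 0.060465.
Under H₀, SE = √(p₀(1−p₀)/n) = √(0.70·0.30/215) = √0.000976744 = 0.031253.
z = (+)0.060465/0.031253 = 1.935.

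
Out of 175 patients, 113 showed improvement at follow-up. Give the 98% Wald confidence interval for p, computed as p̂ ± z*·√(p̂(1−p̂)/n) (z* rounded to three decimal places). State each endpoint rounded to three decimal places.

With x = 113 successes in n = 175, p̂ = 0.64571.
SE = √(p̂(1−p̂)/n) = √(0.228767/175) = 0.036156.
z* = 2.326 at the 98% level.
Margin of error: 2.326 × 0.036156 = 0.08410.
Interval: 0.64571 ± 0.08410 → (0.562, 0.730).

(0.562, 0.730)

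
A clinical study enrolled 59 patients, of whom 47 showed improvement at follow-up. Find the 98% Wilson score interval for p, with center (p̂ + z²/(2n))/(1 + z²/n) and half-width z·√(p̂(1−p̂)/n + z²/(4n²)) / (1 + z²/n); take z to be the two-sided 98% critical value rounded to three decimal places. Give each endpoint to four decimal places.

p̂ = 47/59 = 0.79661; z = 2.326, so z² = 5.410276.
Denominator 1 + z²/n = 1 + 5.410276/59 = 1.091700.
Center = (0.79661 + 0.045850)/1.091700 = 0.77170.
Radicand: p̂(1−p̂)/n + z²/(4n²) = 0.002746142 + 0.000388558 = 0.003134700.
Half-width = 2.326·√0.003134700/1.091700 = 0.11929.
Interval: 0.77170 ± 0.11929 → (0.6524, 0.8910).

(0.6524, 0.8910)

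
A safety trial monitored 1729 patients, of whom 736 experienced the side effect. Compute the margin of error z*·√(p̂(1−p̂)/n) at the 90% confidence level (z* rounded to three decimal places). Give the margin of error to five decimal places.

ME = 0.01956

The sample proportion is 736/1729 = 0.42568.
SE(p̂) = √(0.42568·0.57432/1729) = 0.011891.
The 90% critical value is z* = 1.645.
So ME = 0.01956.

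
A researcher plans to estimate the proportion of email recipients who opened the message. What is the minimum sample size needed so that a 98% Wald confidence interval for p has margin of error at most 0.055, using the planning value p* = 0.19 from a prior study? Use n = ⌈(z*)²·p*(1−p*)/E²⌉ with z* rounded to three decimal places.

For 98% confidence, z* = 2.326.
p*(1−p*) = 0.1539.
Required n before rounding: 5.410276 × 0.1539 / 0.055² = 275.253.
⌈275.253⌉ = 276.

n = 276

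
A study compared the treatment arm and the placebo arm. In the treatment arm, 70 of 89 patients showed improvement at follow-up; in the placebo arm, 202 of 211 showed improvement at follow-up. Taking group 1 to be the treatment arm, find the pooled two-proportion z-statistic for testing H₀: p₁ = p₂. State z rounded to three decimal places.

Sample proportions: p̂₁ = 70/89 = 0.78652 and p̂₂ = 202/211 = 0.95735.
Pooled p̂ = (70+202)/(89+211) = 272/300 = 0.90667.
Pooled SE = √[0.0846222·0.01597529] ≈ 0.036768.
z = (p̂₁ − p̂₂)/SE = (0.78652 − 0.95735)/0.036768 = -0.17083/0.036768 = -4.646.

z = -4.646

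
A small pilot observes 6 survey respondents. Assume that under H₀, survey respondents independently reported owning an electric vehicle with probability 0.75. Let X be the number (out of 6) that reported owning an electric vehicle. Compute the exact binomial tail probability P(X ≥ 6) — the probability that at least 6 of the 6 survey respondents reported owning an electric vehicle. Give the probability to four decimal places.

P = 0.1780

X ~ Binomial(n=6, p=0.75).
P(X ≥ 6) = C(6,6)·0.75^6·0.25^0.
= 0.177979 = 0.1780.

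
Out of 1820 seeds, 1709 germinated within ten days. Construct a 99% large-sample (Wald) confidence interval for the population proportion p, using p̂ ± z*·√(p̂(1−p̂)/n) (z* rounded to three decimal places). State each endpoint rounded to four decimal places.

(0.9246, 0.9535)

p̂ = 1709/1820 = 0.93901.
Standard error of p̂: √(0.057269/1820) = √0.000031467 = 0.005610.
For 99% confidence, z* = 2.576.
Margin of error: 2.576 × 0.005610 = 0.01445.
Interval: 0.93901 ± 0.01445 → (0.9246, 0.9535).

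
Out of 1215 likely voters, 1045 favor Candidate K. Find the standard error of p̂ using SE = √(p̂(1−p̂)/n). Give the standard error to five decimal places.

SE = 0.00995

With x = 1045 successes in n = 1215, p̂ = 0.86008.
p̂(1−p̂) = 0.120342.
SE = √(0.120342/1215) = 0.00995.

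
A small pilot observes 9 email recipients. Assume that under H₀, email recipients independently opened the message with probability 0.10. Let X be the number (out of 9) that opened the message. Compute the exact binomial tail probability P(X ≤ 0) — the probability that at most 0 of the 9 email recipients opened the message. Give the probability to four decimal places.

X is binomial with n = 9 and p = 0.10.
P(X ≤ 0) = C(9,0)·0.10^0·0.90^9.
= 0.387420 = 0.3874.

P = 0.3874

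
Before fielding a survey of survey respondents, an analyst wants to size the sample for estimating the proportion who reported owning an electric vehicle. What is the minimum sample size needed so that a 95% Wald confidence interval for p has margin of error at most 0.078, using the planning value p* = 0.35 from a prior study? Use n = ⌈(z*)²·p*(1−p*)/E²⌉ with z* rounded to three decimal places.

n = 144

z* = 1.960 at the 95% level.
p*(1−p*) = 0.2275.
(z*)²·p*(1−p*)/E² = 3.841600·0.2275/0.006084 = 143.650.
⌈143.650⌉ = 144.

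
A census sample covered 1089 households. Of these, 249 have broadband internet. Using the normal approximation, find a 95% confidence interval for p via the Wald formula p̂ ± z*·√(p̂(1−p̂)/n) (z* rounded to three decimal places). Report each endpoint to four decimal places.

Sample proportion p̂ = 249/1089 = 0.22865.
Standard error of p̂: √(0.176369/1089) = √0.000161955 = 0.012726.
The 95% critical value is z* = 1.960.
Margin of error: 1.960 × 0.012726 = 0.02494.
Interval: 0.22865 ± 0.02494 → (0.2037, 0.2536).

(0.2037, 0.2536)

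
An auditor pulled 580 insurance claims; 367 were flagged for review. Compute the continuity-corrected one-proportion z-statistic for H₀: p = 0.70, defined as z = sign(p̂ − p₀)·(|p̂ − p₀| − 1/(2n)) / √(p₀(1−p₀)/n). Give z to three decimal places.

z = -3.488

p̂ = 367/580 = 0.63276. p̂ − p₀ = -0.067241.
Continuity correction 1/(2n) = 1/1160 = 0.000862.
Corrected numerator: |-0.067241| − 0.000862 = 0.066379.
Null standard error: √(0.70·0.30/580) = √0.000362069 = 0.019028.
z = −0.066379/0.019028 = -3.488.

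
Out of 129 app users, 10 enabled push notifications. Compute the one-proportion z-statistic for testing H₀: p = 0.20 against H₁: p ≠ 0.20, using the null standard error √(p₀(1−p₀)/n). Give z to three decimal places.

With x = 10 successes in n = 129, p̂ = 0.07752.
SE₀ = √(0.20·0.80/129) = 0.035218.
Test statistic: z = -0.12248/0.035218 = -3.478.

z = -3.478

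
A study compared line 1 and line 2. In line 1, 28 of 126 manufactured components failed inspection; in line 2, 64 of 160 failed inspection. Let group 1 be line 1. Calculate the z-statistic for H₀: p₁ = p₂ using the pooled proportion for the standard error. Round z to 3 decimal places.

z = -3.195

Sample proportions: p̂₁ = 28/126 = 0.22222 and p̂₂ = 64/160 = 0.40000.
Pooling: p̂ = 92/286 = 0.32168.
Pooled SE = √[0.2182014·0.01418651] ≈ 0.055637.
z = (p̂₁ − p̂₂)/SE = (0.22222 − 0.40000)/0.055637 = -0.17778/0.055637 = -3.195.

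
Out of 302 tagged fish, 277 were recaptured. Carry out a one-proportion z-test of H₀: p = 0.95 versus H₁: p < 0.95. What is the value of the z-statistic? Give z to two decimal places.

With x = 277 successes in n = 302, p̂ = 0.91722.
Under H₀, SE = √(p₀(1−p₀)/n) = √(0.95·0.05/302) = √0.000157285 = 0.012541.
z = (0.91722 − 0.95)/0.012541 = -0.03278/0.012541 = -2.61.

z = -2.61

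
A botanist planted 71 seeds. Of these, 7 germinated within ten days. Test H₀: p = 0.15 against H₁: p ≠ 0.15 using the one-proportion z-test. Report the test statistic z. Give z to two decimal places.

The sample proportion is 7/71 = 0.09859.
Null standard error: √(0.15·0.85/71) = √0.001795775 = 0.042377.
z = (0.09859 − 0.15)/0.042377 = -0.05141/0.042377 = -1.21.

z = -1.21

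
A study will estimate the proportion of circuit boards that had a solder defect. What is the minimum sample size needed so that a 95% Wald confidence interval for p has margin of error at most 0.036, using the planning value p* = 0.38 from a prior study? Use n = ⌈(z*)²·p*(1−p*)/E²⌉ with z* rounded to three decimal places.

For 95% confidence, z* = 1.960.
p*(1−p*) = 0.2356.
Required n before rounding: 3.841600 × 0.2356 / 0.036² = 698.365.
⌈698.365⌉ = 699.

n = 699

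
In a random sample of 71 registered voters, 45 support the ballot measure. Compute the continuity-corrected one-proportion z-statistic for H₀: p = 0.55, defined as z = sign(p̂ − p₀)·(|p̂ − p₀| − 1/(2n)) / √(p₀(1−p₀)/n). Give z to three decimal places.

With x = 45 successes in n = 71, p̂ = 0.63380. p̂ − p₀ = 0.083803.
1/(2n) = 0.007042.
Corrected numerator: |0.083803| − 0.007042 = 0.076761.
SE₀ = √(0.55·0.45/71) = 0.059042.
z = (+)0.076761/0.059042 = 1.300.

z = 1.300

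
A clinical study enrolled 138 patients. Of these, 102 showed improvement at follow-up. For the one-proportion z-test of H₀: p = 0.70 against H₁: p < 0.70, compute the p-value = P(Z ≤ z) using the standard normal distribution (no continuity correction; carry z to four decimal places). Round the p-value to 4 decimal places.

p-value = 0.8421

With x = 102 successes in n = 138, p̂ = 0.73913.
Null standard error: √(0.70·0.30/138) = √0.001521739 = 0.039009.
z = (p̂ − p₀)/SE = (102/138 − 0.70)/0.039009 ≈ 1.0031.
p-value = P(Z ≤ z) with z = 1.0031 → 0.8421.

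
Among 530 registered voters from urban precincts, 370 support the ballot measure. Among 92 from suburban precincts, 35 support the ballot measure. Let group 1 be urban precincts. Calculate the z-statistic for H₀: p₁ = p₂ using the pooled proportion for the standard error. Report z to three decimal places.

z = 5.901

p̂₁ = 370/530 = 0.69811, p̂₂ = 35/92 = 0.38043.
Pooling: p̂ = 405/622 = 0.65113.
Pooled SE = √[0.2271611·0.01275636] ≈ 0.053831.
z = 0.31768/0.053831 = 5.901.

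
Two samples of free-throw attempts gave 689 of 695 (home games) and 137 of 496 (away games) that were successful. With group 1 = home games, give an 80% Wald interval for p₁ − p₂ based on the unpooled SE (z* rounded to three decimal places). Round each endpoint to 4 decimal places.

p̂₁ = 0.99137, p̂₂ = 0.27621, so the observed difference is 0.71516.
SE = √(0.000012314 + 0.000403060) = √0.000415374 = 0.020381.
z* = 1.282 at the 80% level. Margin = 1.282·0.020381 = 0.02613.
CI: 0.71516 ± 0.02613 = (0.6890, 0.7413).

(0.6890, 0.7413)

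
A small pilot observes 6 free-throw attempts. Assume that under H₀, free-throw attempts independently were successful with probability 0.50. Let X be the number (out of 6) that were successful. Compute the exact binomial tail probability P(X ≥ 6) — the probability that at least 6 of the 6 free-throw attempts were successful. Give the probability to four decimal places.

P = 0.0156

X ~ Binomial(n=6, p=0.50).
P(X ≥ 6) = C(6,6)·0.50^6·0.50^0.
= 0.015625 = 0.0156.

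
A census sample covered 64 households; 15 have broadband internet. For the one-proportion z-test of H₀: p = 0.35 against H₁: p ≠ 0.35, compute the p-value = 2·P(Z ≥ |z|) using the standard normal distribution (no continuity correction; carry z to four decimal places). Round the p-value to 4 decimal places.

p-value = 0.0525

p̂ = 15/64 = 0.23438.
SE₀ = √(0.35·0.65/64) = 0.059621.
Test statistic (full precision, shown to 4 dp): z = (15/64 − 0.35)/SE₀ ≈ -1.9393.
p-value = 2·P(Z ≥ |z|) with z = -1.9393 → 0.0525.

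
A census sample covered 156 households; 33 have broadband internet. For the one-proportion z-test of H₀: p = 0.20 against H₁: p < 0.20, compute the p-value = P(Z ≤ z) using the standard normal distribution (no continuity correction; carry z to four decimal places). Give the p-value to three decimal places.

The sample proportion is 33/156 = 0.21154.
SE₀ = √(0.20·0.80/156) = 0.032026.
Test statistic (full precision, shown to 4 dp): z = (33/156 − 0.20)/SE₀ ≈ 0.3603.
From the standard normal, P(Z ≤ z) = 0.641.

p-value = 0.641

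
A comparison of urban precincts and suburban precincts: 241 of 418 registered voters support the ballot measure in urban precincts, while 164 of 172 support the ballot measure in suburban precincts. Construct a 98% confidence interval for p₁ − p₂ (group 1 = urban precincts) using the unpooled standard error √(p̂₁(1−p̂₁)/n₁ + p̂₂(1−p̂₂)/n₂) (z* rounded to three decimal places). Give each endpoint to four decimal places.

(-0.4444, -0.3094)

p̂₁ = 0.57656, p̂₂ = 0.95349, so the observed difference is -0.37693.
Unpooled SE = √(p̂₁(1−p̂₁)/n₁ + p̂₂(1−p̂₂)/n₂) = √(0.000584065 + 0.000257839) = 0.029016.
For 98% confidence, z* = 2.326. Margin = 2.326·0.029016 = 0.06749.
CI: -0.37693 ± 0.06749 = (-0.4444, -0.3094).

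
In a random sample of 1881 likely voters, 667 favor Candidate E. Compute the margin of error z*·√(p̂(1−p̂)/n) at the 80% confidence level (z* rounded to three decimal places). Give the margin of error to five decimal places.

The sample proportion is 667/1881 = 0.35460.
SE(p̂) = √(0.35460·0.64540/1881) = 0.011030.
The 80% critical value is z* = 1.282.
ME = 1.282·0.011030 = 0.01414.

ME = 0.01414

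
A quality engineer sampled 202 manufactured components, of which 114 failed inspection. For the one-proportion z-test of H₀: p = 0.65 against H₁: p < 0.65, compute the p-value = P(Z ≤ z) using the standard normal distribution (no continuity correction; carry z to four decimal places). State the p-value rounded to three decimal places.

p-value = 0.005

p̂ = 114/202 = 0.56436.
Under H₀, SE = √(p₀(1−p₀)/n) = √(0.65·0.35/202) = √0.001126238 = 0.033559.
z = (p̂ − p₀)/SE = (114/202 − 0.65)/0.033559 ≈ -2.5520.
p-value = P(Z ≤ z) with z = -2.5520 → 0.005.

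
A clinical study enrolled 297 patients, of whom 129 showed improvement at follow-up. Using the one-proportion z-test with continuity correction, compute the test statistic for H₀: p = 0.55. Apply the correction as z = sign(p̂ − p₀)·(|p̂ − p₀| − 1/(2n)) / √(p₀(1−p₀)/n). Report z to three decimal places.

Sample proportion p̂ = 129/297 = 0.43434. p̂ − p₀ = -0.115657.
Continuity correction 1/(2n) = 1/594 = 0.001684.
Corrected numerator: |-0.115657| − 0.001684 = 0.113973.
Under H₀, SE = √(p₀(1−p₀)/n) = √(0.55·0.45/297) = √0.000833333 = 0.028868.
z = (−)0.113973/0.028868 = -3.948.

z = -3.948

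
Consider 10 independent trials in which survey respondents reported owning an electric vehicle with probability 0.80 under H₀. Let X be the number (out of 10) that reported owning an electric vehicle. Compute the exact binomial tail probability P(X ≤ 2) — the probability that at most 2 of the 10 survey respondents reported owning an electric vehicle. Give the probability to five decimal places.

P = 0.00008

X ~ Binomial(n=10, p=0.80).
P(X ≤ 2) = C(10,0)·0.80^0·0.20^10 + C(10,1)·0.80^1·0.20^9 + C(10,2)·0.80^2·0.20^8.
= 0.000000 + 0.000004 + 0.000074 = 0.00008.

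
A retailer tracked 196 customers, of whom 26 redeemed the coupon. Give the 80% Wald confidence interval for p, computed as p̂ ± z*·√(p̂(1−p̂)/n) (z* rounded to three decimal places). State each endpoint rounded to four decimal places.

With x = 26 successes in n = 196, p̂ = 0.13265.
Standard error of p̂: √(0.115056/196) = √0.000587022 = 0.024229.
The 80% critical value is z* = 1.282.
Margin = 1.282·0.024229 = 0.03106.
So the interval runs from 0.1016 to 0.1637.

(0.1016, 0.1637)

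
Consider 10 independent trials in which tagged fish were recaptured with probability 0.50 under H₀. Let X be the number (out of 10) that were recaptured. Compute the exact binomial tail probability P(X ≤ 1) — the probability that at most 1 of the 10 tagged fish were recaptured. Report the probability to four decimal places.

P = 0.0107

X is binomial with n = 10 and p = 0.50.
P(X ≤ 1) = C(10,0)·0.50^0·0.50^10 + C(10,1)·0.50^1·0.50^9.
= 0.000977 + 0.009766 = 0.0107.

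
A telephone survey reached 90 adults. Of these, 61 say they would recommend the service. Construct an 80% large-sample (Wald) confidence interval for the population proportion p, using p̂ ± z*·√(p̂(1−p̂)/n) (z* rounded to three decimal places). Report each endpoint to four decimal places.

The sample proportion is 61/90 = 0.67778.
Standard error of p̂: √(0.218395/90) = √0.002426612 = 0.049261.
For 80% confidence, z* = 1.282.
Margin = 1.282·0.049261 = 0.06315.
So the interval runs from 0.6146 to 0.7409.

(0.6146, 0.7409)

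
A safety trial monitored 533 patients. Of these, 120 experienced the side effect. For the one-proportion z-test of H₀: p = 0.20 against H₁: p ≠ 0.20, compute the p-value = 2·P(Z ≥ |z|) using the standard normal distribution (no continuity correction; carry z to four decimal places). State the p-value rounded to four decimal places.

p-value = 0.1468

Sample proportion p̂ = 120/533 = 0.22514.
SE₀ = √(0.20·0.80/533) = 0.017326.
Test statistic (full precision, shown to 4 dp): z = (120/533 − 0.20)/SE₀ ≈ 1.4510.
p-value = 2·P(Z ≥ |z|) with z = 1.4510 → 0.1468.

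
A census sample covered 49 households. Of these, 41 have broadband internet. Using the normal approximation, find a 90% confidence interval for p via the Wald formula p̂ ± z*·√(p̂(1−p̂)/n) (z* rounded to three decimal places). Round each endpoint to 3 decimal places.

(0.750, 0.924)

The sample proportion is 41/49 = 0.83673.
SE = √(p̂(1−p̂)/n) = √(0.136610/49) = 0.052801.
For 90% confidence, z* = 1.645.
Margin = 1.645·0.052801 = 0.08686.
CI: 0.83673 ± 0.08686 = (0.750, 0.924).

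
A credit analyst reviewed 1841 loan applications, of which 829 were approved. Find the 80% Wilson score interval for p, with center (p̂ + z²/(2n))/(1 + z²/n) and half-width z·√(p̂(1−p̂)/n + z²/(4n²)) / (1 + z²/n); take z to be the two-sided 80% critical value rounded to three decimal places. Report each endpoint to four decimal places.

(0.4355, 0.4652)

Here p̂ = 829/1841 = 0.45030 and z = 1.282 (z² = 1.643524).
1 + z²/n = 1.000893.
Adjusted center: (0.45030 + z²/(2n))/1.000893 = 0.45034.
Radicand: p̂(1−p̂)/n + z²/(4n²) = 0.000134454 + 0.000000121 = 0.000134575.
Half-width = 1.282·√0.000134575/1.000893 = 0.01486.
So the interval runs from 0.4355 to 0.4652.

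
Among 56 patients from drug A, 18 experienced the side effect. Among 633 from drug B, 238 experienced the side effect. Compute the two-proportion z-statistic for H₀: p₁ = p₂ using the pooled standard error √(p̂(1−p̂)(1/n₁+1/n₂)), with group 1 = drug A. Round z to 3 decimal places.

z = -0.810

p̂₁ = 18/56 = 0.32143, p̂₂ = 238/633 = 0.37599.
Pooled p̂ = (18+238)/(56+633) = 256/689 = 0.37155.
SE = √[p̂(1−p̂)(1/n₁+1/n₂)] = √[0.37155·0.62845·(1/56+1/633)] ≈ 0.067369.
z = (p̂₁ − p̂₂)/SE = (0.32143 − 0.37599)/0.067369 = -0.05456/0.067369 = -0.810.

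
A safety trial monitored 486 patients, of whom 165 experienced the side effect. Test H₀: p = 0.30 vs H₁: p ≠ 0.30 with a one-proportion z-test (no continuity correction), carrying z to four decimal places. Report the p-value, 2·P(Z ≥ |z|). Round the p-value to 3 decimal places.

p-value = 0.057

p̂ = 165/486 = 0.33951.
Under H₀, SE = √(p₀(1−p₀)/n) = √(0.30·0.70/486) = √0.000432099 = 0.020787.
z = (p̂ − p₀)/SE = (165/486 − 0.30)/0.020787 ≈ 1.9005.
From the standard normal, 2·P(Z ≥ |z|) = 0.057.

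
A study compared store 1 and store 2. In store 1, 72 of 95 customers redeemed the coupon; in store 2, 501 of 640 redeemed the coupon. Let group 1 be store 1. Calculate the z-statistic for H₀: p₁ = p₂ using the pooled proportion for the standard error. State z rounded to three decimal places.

p̂₁ = 72/95 = 0.75789, p̂₂ = 501/640 = 0.78281.
Pooling: p̂ = 573/735 = 0.77959.
SE = √[p̂(1−p̂)(1/n₁+1/n₂)] = √[0.77959·0.22041·(1/95+1/640)] ≈ 0.045576.
z = -0.02492/0.045576 = -0.547.

z = -0.547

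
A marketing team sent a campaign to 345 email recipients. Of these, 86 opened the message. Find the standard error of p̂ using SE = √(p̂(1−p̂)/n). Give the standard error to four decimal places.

SE = 0.0233

With x = 86 successes in n = 345, p̂ = 0.24928.
p̂(1−p̂) = 0.187139.
SE = √(0.187139/345) = 0.0233.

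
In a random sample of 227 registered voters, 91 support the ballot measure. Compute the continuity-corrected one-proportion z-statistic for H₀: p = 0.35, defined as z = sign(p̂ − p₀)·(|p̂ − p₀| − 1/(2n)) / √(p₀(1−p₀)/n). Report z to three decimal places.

With x = 91 successes in n = 227, p̂ = 0.40088. p̂ − p₀ = 0.050881.
1/(2n) = 0.002203.
Corrected numerator: |0.050881| − 0.002203 = 0.048678.
Under H₀, SE = √(p₀(1−p₀)/n) = √(0.35·0.65/227) = √0.001002203 = 0.031658.
z = +0.048678/0.031658 = 1.538.

z = 1.538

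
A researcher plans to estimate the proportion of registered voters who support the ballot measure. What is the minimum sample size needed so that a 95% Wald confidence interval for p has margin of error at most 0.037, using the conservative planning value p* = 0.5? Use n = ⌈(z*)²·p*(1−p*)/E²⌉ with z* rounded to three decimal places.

n = 702

z* = 1.960 at the 95% level.
p*(1−p*) = 0.2500.
Required n before rounding: 3.841600 × 0.2500 / 0.037² = 701.534.
Rounding up, n = 702.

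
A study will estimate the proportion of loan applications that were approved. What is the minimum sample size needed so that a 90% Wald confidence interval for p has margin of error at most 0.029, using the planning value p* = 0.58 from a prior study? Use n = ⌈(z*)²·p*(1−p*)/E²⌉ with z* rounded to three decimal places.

The 90% critical value is z* = 1.645.
p*(1−p*) = 0.58·0.42 = 0.2436.
(z*)²·p*(1−p*)/E² = 2.706025·0.2436/0.000841 = 783.814.
⌈783.814⌉ = 784.

n = 784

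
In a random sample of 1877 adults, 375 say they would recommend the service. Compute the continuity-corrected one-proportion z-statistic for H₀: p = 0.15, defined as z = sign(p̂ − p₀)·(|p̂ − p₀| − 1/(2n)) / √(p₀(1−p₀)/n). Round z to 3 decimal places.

z = 6.008

Sample proportion p̂ = 375/1877 = 0.19979. p̂ − p₀ = 0.049787.
1/(2n) = 0.000266.
Corrected numerator: |0.049787| − 0.000266 = 0.049521.
SE₀ = √(0.15·0.85/1877) = 0.008242.
z = (+)0.049521/0.008242 = 6.008.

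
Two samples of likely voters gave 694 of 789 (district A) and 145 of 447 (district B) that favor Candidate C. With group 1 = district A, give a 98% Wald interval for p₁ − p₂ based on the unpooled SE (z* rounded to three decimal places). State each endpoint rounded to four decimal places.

p̂₁ = 694/789 = 0.87959, p̂₂ = 145/447 = 0.32438; p̂₁ − p̂₂ = 0.55521.
Unpooled SE = √(p̂₁(1−p̂₁)/n₁ + p̂₂(1−p̂₂)/n₂) = √(0.000134231 + 0.000490289) = 0.024990.
For 98% confidence, z* = 2.326. Margin of error = 0.05813.
So the interval runs from 0.4971 to 0.6133.

(0.4971, 0.6133)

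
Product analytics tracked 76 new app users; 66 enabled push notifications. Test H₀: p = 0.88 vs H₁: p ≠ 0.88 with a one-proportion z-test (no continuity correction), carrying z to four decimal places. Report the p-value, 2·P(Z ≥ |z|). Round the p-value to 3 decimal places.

p-value = 0.756

With x = 66 successes in n = 76, p̂ = 0.86842.
SE₀ = √(0.88·0.12/76) = 0.037276.
Test statistic (full precision, shown to 4 dp): z = (66/76 − 0.88)/SE₀ ≈ -0.3106.
From the standard normal, 2·P(Z ≥ |z|) = 0.756.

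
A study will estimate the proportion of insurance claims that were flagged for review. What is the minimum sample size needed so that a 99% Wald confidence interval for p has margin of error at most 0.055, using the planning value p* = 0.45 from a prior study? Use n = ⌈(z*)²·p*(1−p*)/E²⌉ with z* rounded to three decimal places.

n = 543

z* = 2.576 at the 99% level.
p*(1−p*) = 0.2475.
Required n before rounding: 6.635776 × 0.2475 / 0.055² = 542.927.
⌈542.927⌉ = 543.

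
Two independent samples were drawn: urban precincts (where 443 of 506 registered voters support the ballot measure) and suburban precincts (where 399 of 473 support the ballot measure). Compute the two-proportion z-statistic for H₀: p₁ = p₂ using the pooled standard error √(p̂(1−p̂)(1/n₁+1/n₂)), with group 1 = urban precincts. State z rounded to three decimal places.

p̂₁ = 443/506 = 0.87549, p̂₂ = 399/473 = 0.84355.
Pooling: p̂ = 842/979 = 0.86006.
SE = √[p̂(1−p̂)(1/n₁+1/n₂)] = √[0.86006·0.13994·(1/506+1/473)] ≈ 0.022188.
z = 0.03194/0.022188 = 1.440.

z = 1.440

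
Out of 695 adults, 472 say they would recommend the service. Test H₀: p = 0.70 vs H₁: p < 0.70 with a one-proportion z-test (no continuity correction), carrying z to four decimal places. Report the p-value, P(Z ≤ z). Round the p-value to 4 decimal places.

Sample proportion p̂ = 472/695 = 0.67914.
Null standard error: √(0.70·0.30/695) = √0.000302158 = 0.017383.
z = (p̂ − p₀)/SE = (472/695 − 0.70)/0.017383 ≈ -1.2002.
From the standard normal, P(Z ≤ z) = 0.1150.

p-value = 0.1150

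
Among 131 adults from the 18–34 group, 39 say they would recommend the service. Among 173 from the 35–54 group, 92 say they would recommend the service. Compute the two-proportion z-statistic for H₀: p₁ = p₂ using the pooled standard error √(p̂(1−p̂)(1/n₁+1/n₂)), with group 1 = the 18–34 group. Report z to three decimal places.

z = -4.081

Sample proportions: p̂₁ = 39/131 = 0.29771 and p̂₂ = 92/173 = 0.53179.
Pooling: p̂ = 131/304 = 0.43092.
Pooled SE = √[0.2452281·0.01341393] ≈ 0.057354.
z = (p̂₁ − p̂₂)/SE = (0.29771 − 0.53179)/0.057354 = -0.23408/0.057354 = -4.081.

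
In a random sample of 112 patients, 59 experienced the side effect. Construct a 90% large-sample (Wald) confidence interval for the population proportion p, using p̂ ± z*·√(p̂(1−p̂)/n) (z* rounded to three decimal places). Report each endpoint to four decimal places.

Sample proportion p̂ = 59/112 = 0.52679.
Standard error of p̂: √(0.249283/112) = √0.002225737 = 0.047178.
The 90% critical value is z* = 1.645.
Margin of error: 1.645 × 0.047178 = 0.07761.
Interval: 0.52679 ± 0.07761 → (0.4492, 0.6044).

(0.4492, 0.6044)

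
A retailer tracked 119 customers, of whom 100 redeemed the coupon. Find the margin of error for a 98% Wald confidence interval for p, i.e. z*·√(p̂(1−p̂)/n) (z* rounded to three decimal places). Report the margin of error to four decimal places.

ME = 0.0781

With x = 100 successes in n = 119, p̂ = 0.84034.
SE(p̂) = √(0.84034·0.15966/119) = 0.033578.
The 98% critical value is z* = 2.326.
So ME = 0.0781.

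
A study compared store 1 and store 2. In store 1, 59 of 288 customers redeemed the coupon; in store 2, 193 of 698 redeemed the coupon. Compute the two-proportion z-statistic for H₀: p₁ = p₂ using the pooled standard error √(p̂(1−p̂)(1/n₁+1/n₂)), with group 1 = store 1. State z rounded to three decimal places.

z = -2.345

Sample proportions: p̂₁ = 59/288 = 0.20486 and p̂₂ = 193/698 = 0.27650.
Pooling: p̂ = 252/986 = 0.25558.
SE = √[p̂(1−p̂)(1/n₁+1/n₂)] = √[0.25558·0.74442·(1/288+1/698)] ≈ 0.030548.
z = -0.07164/0.030548 = -2.345.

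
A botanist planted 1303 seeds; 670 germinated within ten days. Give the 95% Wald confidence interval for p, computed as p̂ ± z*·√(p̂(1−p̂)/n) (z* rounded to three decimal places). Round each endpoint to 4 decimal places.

Sample proportion p̂ = 670/1303 = 0.51420.
SE = √(p̂(1−p̂)/n) = √(0.249798/1303) = 0.013846.
The 95% critical value is z* = 1.960.
Margin of error: 1.960 × 0.013846 = 0.02714.
So the interval runs from 0.4871 to 0.5413.

(0.4871, 0.5413)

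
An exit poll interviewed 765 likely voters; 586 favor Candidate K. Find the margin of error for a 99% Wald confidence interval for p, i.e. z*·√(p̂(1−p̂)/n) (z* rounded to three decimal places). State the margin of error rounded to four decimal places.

Sample proportion p̂ = 586/765 = 0.76601.
SE(p̂) = √(0.76601·0.23399/765) = 0.015307.
The 99% critical value is z* = 2.576.
Margin of error = z*·SE = 2.576 × 0.015307 = 0.0394.

ME = 0.0394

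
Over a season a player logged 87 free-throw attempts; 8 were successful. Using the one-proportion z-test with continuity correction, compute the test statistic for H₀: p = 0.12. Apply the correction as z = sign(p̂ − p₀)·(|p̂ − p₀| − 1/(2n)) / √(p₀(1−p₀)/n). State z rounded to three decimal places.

z = -0.640

p̂ = 8/87 = 0.09195. p̂ − p₀ = -0.028046.
1/(2n) = 0.005747.
Corrected numerator: |-0.028046| − 0.005747 = 0.022299.
Under H₀, SE = √(p₀(1−p₀)/n) = √(0.12·0.88/87) = √0.001213793 = 0.034840.
z = −0.022299/0.034840 = -0.640.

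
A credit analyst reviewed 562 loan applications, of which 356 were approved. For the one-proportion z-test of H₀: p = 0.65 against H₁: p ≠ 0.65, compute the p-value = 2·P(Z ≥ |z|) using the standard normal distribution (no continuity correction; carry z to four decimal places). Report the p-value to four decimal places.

p-value = 0.4108

With x = 356 successes in n = 562, p̂ = 0.63345.
Under H₀, SE = √(p₀(1−p₀)/n) = √(0.65·0.35/562) = √0.000404804 = 0.020120.
z = (p̂ − p₀)/SE = (356/562 − 0.65)/0.020120 ≈ -0.8225.
From the standard normal, 2·P(Z ≥ |z|) = 0.4108.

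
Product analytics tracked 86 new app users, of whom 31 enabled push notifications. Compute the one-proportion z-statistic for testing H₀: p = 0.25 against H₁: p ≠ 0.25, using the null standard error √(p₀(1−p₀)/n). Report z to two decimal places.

Sample proportion p̂ = 31/86 = 0.36047.
Under H₀, SE = √(p₀(1−p₀)/n) = √(0.25·0.75/86) = √0.002180233 = 0.046693.
z = (0.36047 − 0.25)/0.046693 = 0.11047/0.046693 = 2.37.

z = 2.37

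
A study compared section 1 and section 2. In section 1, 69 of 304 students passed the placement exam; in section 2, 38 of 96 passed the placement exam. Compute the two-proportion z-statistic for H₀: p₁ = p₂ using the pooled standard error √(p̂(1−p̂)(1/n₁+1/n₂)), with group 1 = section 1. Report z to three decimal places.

p̂₁ = 69/304 = 0.22697, p̂₂ = 38/96 = 0.39583.
Pooling: p̂ = 107/400 = 0.26750.
Pooled SE = √[0.1959437·0.01370614] ≈ 0.051823.
z = (p̂₁ − p̂₂)/SE = (0.22697 − 0.39583)/0.051823 = -0.16886/0.051823 = -3.258.

z = -3.258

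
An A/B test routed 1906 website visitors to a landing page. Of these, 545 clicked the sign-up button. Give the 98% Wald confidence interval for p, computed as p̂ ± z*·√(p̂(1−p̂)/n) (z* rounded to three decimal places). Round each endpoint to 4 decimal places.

(0.2619, 0.3100)

p̂ = 545/1906 = 0.28594.
Standard error of p̂: √(0.204178/1906) = √0.000107124 = 0.010350.
z* = 2.326 at the 98% level.
Margin of error: 2.326 × 0.010350 = 0.02407.
CI: 0.28594 ± 0.02407 = (0.2619, 0.3100).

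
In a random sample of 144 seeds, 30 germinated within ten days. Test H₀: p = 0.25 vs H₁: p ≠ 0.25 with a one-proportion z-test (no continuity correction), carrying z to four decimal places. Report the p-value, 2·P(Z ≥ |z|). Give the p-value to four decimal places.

p-value = 0.2482

p̂ = 30/144 = 0.20833.
Under H₀, SE = √(p₀(1−p₀)/n) = √(0.25·0.75/144) = √0.001302083 = 0.036084.
z = (p̂ − p₀)/SE = (30/144 − 0.25)/0.036084 ≈ -1.1547.
p-value = 2·P(Z ≥ |z|) with z = -1.1547 → 0.2482.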